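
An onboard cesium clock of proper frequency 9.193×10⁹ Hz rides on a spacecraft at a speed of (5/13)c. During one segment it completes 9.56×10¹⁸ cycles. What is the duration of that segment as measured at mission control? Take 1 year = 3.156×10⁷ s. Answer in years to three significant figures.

Δt = 35.7 years

γ = 1/√(1 − (5/13)²) = 13/12 ≈ 1.083
Proper time for N cycles: τ = N/f = 9.56×10¹⁸/(9.193×10⁹) = 1.040×10⁹ s = 32.95 years.
Lab-frame duration Δt = γτ = 1.083 × 32.95 = 35.70 years.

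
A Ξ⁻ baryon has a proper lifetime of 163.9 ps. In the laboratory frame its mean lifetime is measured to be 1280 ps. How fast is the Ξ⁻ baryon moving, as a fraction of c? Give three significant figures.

β = 0.992

γ = Δt/τ₀ = 1280/163.9 = 7.810
β = √(1 − 1/γ²) = √(1 − 0.01640) = √0.9836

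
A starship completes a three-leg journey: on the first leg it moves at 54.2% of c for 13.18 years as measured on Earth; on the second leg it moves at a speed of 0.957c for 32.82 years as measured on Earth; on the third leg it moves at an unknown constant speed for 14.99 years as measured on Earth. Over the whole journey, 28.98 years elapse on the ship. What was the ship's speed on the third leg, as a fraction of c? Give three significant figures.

Leg 1: β = 0.542; γ = 1/√(1 − 0.542²) = 1/√0.7062 = 1.190; τ_1 = 13.18/1.190 = 11.08 years.
Leg 2: γ = 1/√(1 − 0.957²) = 1/√0.08415 = 3.447; τ_2 = 32.82/3.447 = 9.521 years.
Leg 3: speed unknown; τ_3 = 14.99/γ_3.
Total proper time: 11.08 + 9.521 + τ_3 = 28.98, so τ_3 = 28.98 − 20.60 = 8.383 years.
γ_3 = 14.99/8.383 = 1.788; β = √(1 − 1/γ²) = √0.6872.

β = 0.829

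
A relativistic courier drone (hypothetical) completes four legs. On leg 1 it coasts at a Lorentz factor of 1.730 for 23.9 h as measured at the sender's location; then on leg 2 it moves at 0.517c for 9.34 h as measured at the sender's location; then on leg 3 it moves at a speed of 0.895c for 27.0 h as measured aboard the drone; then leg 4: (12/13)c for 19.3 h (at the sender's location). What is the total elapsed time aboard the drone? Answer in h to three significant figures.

τ = 56.2 h

Leg 1: γ = 1.730; τ_1 = 23.9/1.730 = 13.82 h.
Leg 2: γ = 1/√(1 − 0.517²) = 1/√0.7327 = 1.168; τ_2 = 9.34/1.168 = 7.995 h.
Leg 3: 27.0 h is already measured aboard the drone.
Leg 4: γ = 1/√(1 − (12/13)²) = 13/5 = 2.600; τ_4 = 19.3/2.600 = 7.423 h.
Total: 13.82 + 7.995 + 27.00 + 7.423 h.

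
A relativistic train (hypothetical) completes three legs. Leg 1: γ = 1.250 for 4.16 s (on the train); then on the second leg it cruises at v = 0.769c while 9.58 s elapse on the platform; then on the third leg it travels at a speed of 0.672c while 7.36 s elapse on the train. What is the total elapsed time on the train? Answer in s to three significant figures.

τ = 17.6 s

Leg 1: 4.16 s is already measured on the train.
Leg 2: γ = 1/√(1 − 0.769²) = 1/√0.4086 = 1.564; τ_2 = 9.58/1.564 = 6.124 s.
Leg 3: 7.36 s is already measured on the train.
Total: 4.160 + 6.124 + 7.360 s.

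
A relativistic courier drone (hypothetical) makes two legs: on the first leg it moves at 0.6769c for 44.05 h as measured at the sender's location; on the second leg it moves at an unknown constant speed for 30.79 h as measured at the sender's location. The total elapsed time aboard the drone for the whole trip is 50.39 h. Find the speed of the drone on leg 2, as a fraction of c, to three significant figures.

Leg 1: γ = 1/√(1 − 0.6769²) = 1/√0.5418 = 1.359; τ_1 = 44.05/1.359 = 32.42 h.
Leg 2: speed unknown; τ_2 = 30.79/γ_2.
Total proper time: 32.42 + τ_2 = 50.39, so τ_2 = 50.39 − 32.42 = 17.97 h.
γ_2 = 30.79/17.97 = 1.714; β = √(1 − 1/γ²) = √0.6595.

β = 0.812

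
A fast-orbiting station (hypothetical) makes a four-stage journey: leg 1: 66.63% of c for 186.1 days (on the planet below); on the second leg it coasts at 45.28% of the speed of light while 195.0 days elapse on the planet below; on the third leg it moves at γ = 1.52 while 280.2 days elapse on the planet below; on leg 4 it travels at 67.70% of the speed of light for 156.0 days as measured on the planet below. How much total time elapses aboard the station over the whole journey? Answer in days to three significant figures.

Leg 1: β = 0.6663; γ = 1/√(1 − 0.6663²) = 1/√0.5560 = 1.341; τ_1 = 186.1/1.341 = 138.8 days.
Leg 2: β = 0.4528; γ = 1/√(1 − 0.4528²) = 1/√0.7950 = 1.122; τ_2 = 195.0/1.122 = 173.9 days.
Leg 3: γ = 1.52; τ_3 = 280.2/1.520 = 184.3 days.
Leg 4: β = 0.6770; γ = 1/√(1 − 0.6770²) = 1/√0.5417 = 1.359; τ_4 = 156.0/1.359 = 114.8 days.
Total: 138.8 + 173.9 + 184.3 + 114.8 days.

τ = 612 days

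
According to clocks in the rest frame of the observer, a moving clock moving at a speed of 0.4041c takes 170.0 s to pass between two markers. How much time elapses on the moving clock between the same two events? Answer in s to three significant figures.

γ = 1/√(1 − 0.4041²) = 1/√0.8367 = 1.093
The interval measured in the rest frame of the observer is the dilated one; the clock on the moving clock measures the proper time τ = Δt/γ = 170.0/1.093 s.

τ = 156 s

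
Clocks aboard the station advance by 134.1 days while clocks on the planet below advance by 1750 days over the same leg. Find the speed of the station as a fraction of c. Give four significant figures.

The proper time is measured aboard the station (both events occur at the station's location); Δt is measured on the planet below. γ = Δt/τ = 1750/134.1 = 13.05.
β = √(1 − 1/γ²) = √(1 − 0.005872) = √0.9941

v = 0.9971c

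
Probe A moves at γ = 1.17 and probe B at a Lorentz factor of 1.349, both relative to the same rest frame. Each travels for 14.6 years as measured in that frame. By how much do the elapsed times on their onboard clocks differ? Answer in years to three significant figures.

A: γ = 1.17; τ_A = 14.6/1.170 = 12.48 years.
B: γ = 1.349; τ_B = 14.6/1.349 = 10.82 years.

|τ_A − τ_B| = 1.66 years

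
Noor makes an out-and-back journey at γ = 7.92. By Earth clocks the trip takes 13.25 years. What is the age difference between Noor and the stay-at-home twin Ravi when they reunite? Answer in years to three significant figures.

Δt − τ = 11.6 years

γ = 7.92
Noor's elapsed proper time: τ = 13.25/7.920 = 1.673 years.
Age gap = Δt − τ = 13.25 − 1.673 years.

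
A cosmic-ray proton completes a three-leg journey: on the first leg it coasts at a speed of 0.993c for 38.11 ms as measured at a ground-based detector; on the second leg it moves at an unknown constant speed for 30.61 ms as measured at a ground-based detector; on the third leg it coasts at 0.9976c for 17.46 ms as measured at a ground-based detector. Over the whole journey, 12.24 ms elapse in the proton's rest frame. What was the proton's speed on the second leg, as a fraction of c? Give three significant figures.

Leg 1: γ = 1/√(1 − 0.993²) = 1/√0.01395 = 8.466; τ_1 = 38.11/8.466 = 4.501 ms.
Leg 2: speed unknown; τ_2 = 30.61/γ_2.
Leg 3: γ = 1/√(1 − 0.9976²) = 1/√0.004794 = 14.44; τ_3 = 17.46/14.44 = 1.209 ms.
Total proper time: 4.501 + τ_2 + 1.209 = 12.24, so τ_2 = 12.24 − 5.710 = 6.530 ms.
γ_2 = 30.61/6.530 = 4.688; β = √(1 − 1/γ²) = √0.9545.

β = 0.977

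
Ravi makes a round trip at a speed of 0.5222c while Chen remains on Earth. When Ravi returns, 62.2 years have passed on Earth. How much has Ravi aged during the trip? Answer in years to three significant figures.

γ = 1/√(1 − 0.5222²) = 1/√0.7273 = 1.173
Ravi's clock measures proper time along the trip: τ = Δt/γ = 62.2/1.173 years.

τ = 53.0 years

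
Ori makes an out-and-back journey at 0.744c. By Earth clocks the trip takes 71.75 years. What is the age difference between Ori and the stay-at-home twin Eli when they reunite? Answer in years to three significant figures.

γ = 1/√(1 − 0.744²) = 1/√0.4465 = 1.497
Ori's elapsed proper time: τ = 71.75/1.497 = 47.94 years.
Age gap = Δt − τ = 71.75 − 47.94 years.

Δt − τ = 23.8 years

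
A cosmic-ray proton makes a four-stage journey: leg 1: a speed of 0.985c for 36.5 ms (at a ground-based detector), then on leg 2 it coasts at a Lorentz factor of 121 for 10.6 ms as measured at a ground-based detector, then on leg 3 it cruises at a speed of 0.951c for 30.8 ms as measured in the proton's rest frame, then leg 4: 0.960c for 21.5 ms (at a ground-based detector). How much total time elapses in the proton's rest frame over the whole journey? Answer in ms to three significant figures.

τ = 43.2 ms

Leg 1: γ = 1/√(1 − 0.985²) = 1/√0.02977 = 5.795; τ_1 = 36.5/5.795 = 6.298 ms.
Leg 2: γ = 121; τ_2 = 10.6/121.0 = 0.08760 ms.
Leg 3: 30.8 ms is already measured in the proton's rest frame.
Leg 4: γ = 1/√(1 − 0.960²) = 25/7 ≈ 3.571; τ_4 = 21.5/3.571 = 6.020 ms.
Total: 6.298 + 0.08760 + 30.80 + 6.020 ms.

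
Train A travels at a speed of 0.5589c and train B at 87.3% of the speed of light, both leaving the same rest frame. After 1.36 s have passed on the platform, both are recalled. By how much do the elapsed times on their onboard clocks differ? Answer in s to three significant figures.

|τ_A − τ_B| = 0.464 s

A: γ = 1/√(1 − 0.5589²) = 1/√0.6876 = 1.206; τ_A = 1.36/1.206 = 1.128 s.
B: β = 0.873; γ = 1/√(1 − 0.873²) = 1/√0.2379 = 2.050; τ_B = 1.36/2.050 = 0.6633 s.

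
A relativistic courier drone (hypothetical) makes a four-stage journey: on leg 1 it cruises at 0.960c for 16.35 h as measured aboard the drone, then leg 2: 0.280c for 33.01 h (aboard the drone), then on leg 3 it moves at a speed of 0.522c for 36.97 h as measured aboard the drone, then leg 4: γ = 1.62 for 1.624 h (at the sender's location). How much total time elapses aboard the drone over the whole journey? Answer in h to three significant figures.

τ = 87.3 h

Leg 1: 16.35 h is already measured aboard the drone.
Leg 2: 33.01 h is already measured aboard the drone.
Leg 3: 36.97 h is already measured aboard the drone.
Leg 4: γ = 1.62; τ_4 = 1.624/1.620 = 1.002 h.
Total: 16.35 + 33.01 + 36.97 + 1.002 h.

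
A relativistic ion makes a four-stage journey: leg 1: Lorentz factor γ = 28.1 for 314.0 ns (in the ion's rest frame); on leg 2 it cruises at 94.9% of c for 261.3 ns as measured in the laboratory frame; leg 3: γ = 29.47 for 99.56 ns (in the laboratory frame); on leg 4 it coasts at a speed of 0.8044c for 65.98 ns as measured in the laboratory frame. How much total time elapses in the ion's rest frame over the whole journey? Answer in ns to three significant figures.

τ = 439 ns

Leg 1: 314.0 ns is already measured in the ion's rest frame.
Leg 2: β = 0.949; γ = 1/√(1 − 0.949²) = 1/√0.09940 = 3.172; τ_2 = 261.3/3.172 = 82.38 ns.
Leg 3: γ = 29.47; τ_3 = 99.56/29.47 = 3.378 ns.
Leg 4: γ = 1/√(1 − 0.8044²) = 1/√0.3529 = 1.683; τ_4 = 65.98/1.683 = 39.20 ns.
Total: 314.0 + 82.38 + 3.378 + 39.20 ns.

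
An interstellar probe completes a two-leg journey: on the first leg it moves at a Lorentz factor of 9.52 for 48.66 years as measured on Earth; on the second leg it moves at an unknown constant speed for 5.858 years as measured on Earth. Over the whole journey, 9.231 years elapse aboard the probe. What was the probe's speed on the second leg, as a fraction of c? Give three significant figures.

β = 0.711

Leg 1: γ = 9.52; τ_1 = 48.66/9.520 = 5.111 years.
Leg 2: speed unknown; τ_2 = 5.858/γ_2.
Total proper time: 5.111 + τ_2 = 9.231, so τ_2 = 9.231 − 5.111 = 4.120 years.
γ_2 = 5.858/4.120 = 1.422; β = √(1 − 1/γ²) = √0.5054.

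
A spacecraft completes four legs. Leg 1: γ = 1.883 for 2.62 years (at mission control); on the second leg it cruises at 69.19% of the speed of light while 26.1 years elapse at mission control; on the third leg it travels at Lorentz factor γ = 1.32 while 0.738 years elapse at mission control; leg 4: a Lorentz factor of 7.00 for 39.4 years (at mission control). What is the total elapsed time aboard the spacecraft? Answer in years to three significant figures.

Leg 1: γ = 1.883; τ_1 = 2.62/1.883 = 1.391 years.
Leg 2: β = 0.6919; γ = 1/√(1 − 0.6919²) = 1/√0.5213 = 1.385; τ_2 = 26.1/1.385 = 18.84 years.
Leg 3: γ = 1.32; τ_3 = 0.738/1.320 = 0.5591 years.
Leg 4: γ = 7.00; τ_4 = 39.4/7.000 = 5.629 years.
Total: 1.391 + 18.84 + 0.5591 + 5.629 years.

τ = 26.4 years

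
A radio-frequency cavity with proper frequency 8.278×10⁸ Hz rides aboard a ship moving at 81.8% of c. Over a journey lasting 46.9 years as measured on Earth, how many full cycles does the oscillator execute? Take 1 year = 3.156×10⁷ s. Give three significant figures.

N = 7.05×10¹⁷

β = 0.818; γ = 1/√(1 − 0.818²) = 1/√0.3309 = 1.738
The oscillator's own cycle count is N = f × τ where τ is the proper time on the ship. τ = Δt/γ = 46.9/1.738 = 26.98 years = 8.514×10⁸ s.
N = 8.278×10⁸ × 8.514×10⁸ = 7.048×10¹⁷.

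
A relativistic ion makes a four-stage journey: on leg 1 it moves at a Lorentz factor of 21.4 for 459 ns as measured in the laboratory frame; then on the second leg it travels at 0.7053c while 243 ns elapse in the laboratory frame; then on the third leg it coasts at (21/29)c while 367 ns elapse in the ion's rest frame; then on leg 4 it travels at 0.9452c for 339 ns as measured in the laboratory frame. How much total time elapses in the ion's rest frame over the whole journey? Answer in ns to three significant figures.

Leg 1: γ = 21.4; τ_1 = 459/21.40 = 21.45 ns.
Leg 2: γ = 1/√(1 − 0.7053²) = 1/√0.5026 = 1.411; τ_2 = 243/1.411 = 172.3 ns.
Leg 3: 367 ns is already measured in the ion's rest frame.
Leg 4: γ = 1/√(1 − 0.9452²) = 1/√0.1066 = 3.063; τ_4 = 339/3.063 = 110.7 ns.
Total: 21.45 + 172.3 + 367.0 + 110.7 ns.

τ = 671 ns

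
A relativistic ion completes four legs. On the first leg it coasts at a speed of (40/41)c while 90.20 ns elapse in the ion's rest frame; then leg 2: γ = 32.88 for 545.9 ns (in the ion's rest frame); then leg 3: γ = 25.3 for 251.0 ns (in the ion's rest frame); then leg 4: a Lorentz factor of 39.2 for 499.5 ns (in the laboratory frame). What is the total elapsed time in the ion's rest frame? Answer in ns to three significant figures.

Leg 1: 90.20 ns is already measured in the ion's rest frame.
Leg 2: 545.9 ns is already measured in the ion's rest frame.
Leg 3: 251.0 ns is already measured in the ion's rest frame.
Leg 4: γ = 39.2; τ_4 = 499.5/39.20 = 12.74 ns.
Total: 90.20 + 545.9 + 251.0 + 12.74 ns.

τ = 900 ns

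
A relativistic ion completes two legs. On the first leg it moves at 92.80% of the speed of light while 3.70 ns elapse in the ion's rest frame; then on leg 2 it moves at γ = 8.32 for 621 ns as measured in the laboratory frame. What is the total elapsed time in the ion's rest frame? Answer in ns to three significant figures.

τ = 78.3 ns

Leg 1: 3.70 ns is already measured in the ion's rest frame.
Leg 2: γ = 8.32; τ_2 = 621/8.320 = 74.64 ns.
Total: 3.700 + 74.64 ns.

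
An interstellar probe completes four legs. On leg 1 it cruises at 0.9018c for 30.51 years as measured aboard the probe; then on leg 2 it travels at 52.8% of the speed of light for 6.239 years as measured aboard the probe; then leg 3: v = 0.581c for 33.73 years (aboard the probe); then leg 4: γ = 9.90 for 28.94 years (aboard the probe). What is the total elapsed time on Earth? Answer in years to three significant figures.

Δt = 406 years

Leg 1: γ = 1/√(1 − 0.9018²) = 1/√0.1868 = 2.314; Δt_1 = 2.314 × 30.51 = 70.60 years.
Leg 2: β = 0.528; γ = 1/√(1 − 0.528²) = 1/√0.7212 = 1.178; Δt_2 = 1.178 × 6.239 = 7.347 years.
Leg 3: γ = 1/√(1 − 0.581²) = 1/√0.6624 = 1.229; Δt_3 = 1.229 × 33.73 = 41.44 years.
Leg 4: γ = 9.90; Δt_4 = 9.900 × 28.94 = 286.5 years.
Total: 70.60 + 7.347 + 41.44 + 286.5 years.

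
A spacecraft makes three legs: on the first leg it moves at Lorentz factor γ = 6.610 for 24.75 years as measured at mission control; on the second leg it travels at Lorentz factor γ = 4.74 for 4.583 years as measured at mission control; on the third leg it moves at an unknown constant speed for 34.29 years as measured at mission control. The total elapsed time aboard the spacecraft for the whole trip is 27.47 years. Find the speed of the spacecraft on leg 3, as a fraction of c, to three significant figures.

β = 0.748

Leg 1: γ = 6.610; τ_1 = 24.75/6.610 = 3.744 years.
Leg 2: γ = 4.74; τ_2 = 4.583/4.740 = 0.9669 years.
Leg 3: speed unknown; τ_3 = 34.29/γ_3.
Total proper time: 3.744 + 0.9669 + τ_3 = 27.47, so τ_3 = 27.47 − 4.711 = 22.76 years.
γ_3 = 34.29/22.76 = 1.507; β = √(1 − 1/γ²) = √0.5595.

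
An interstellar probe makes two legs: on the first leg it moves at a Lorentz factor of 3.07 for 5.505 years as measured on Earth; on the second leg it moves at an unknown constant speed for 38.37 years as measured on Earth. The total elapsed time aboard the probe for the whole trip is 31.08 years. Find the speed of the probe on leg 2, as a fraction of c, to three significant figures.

β = 0.646

Leg 1: γ = 3.07; τ_1 = 5.505/3.070 = 1.793 years.
Leg 2: speed unknown; τ_2 = 38.37/γ_2.
Total proper time: 1.793 + τ_2 = 31.08, so τ_2 = 31.08 − 1.793 = 29.29 years.
γ_2 = 38.37/29.29 = 1.310; β = √(1 − 1/γ²) = √0.4174.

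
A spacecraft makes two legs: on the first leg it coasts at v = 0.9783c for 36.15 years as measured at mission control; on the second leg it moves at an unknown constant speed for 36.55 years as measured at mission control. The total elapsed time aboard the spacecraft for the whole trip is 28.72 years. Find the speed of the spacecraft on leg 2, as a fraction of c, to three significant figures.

Leg 1: γ = 1/√(1 − 0.9783²) = 1/√0.04293 = 4.826; τ_1 = 36.15/4.826 = 7.490 years.
Leg 2: speed unknown; τ_2 = 36.55/γ_2.
Total proper time: 7.490 + τ_2 = 28.72, so τ_2 = 28.72 − 7.490 = 21.23 years.
γ_2 = 36.55/21.23 = 1.722; β = √(1 − 1/γ²) = √0.6626.

β = 0.814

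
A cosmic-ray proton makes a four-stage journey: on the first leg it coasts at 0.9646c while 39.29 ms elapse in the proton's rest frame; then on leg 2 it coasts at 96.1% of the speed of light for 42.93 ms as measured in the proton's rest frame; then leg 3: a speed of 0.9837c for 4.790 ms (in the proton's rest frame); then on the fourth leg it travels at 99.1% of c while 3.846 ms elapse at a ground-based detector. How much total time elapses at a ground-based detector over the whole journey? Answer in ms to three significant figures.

Δt = 335 ms

Leg 1: γ = 1/√(1 − 0.9646²) = 1/√0.06955 = 3.792; Δt_1 = 3.792 × 39.29 = 149.0 ms.
Leg 2: β = 0.961; γ = 1/√(1 − 0.961²) = 1/√0.07648 = 3.616; Δt_2 = 3.616 × 42.93 = 155.2 ms.
Leg 3: γ = 1/√(1 − 0.9837²) = 1/√0.03233 = 5.561; Δt_3 = 5.561 × 4.790 = 26.64 ms.
Leg 4: 3.846 ms is already measured at a ground-based detector.
Total: 149.0 + 155.2 + 26.64 + 3.846 ms.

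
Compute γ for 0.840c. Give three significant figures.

γ = 1/√(1 − 0.840²) = 1/√0.2944 = 1.843

γ = 1.84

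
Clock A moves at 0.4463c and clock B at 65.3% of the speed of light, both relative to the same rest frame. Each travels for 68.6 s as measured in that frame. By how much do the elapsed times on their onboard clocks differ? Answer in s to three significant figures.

|τ_A − τ_B| = 9.43 s

A: γ = 1/√(1 − 0.4463²) = 1/√0.8008 = 1.117; τ_A = 68.6/1.117 = 61.39 s.
B: β = 0.653; γ = 1/√(1 − 0.653²) = 1/√0.5736 = 1.320; τ_B = 68.6/1.320 = 51.95 s.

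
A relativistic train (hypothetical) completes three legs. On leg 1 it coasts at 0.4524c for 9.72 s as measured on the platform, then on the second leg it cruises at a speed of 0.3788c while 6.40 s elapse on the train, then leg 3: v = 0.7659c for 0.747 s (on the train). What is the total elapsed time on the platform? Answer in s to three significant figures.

Leg 1: 9.72 s is already measured on the platform.
Leg 2: γ = 1/√(1 − 0.3788²) = 1/√0.8565 = 1.081; Δt_2 = 1.081 × 6.40 = 6.915 s.
Leg 3: γ = 1/√(1 − 0.7659²) = 1/√0.4134 = 1.555; Δt_3 = 1.555 × 0.747 = 1.162 s.
Total: 9.720 + 6.915 + 1.162 s.

Δt = 17.8 s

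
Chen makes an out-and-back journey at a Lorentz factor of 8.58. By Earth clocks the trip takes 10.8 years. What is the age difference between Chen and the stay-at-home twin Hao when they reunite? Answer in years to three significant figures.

γ = 8.58
Chen's elapsed proper time: τ = 10.8/8.580 = 1.259 years.
Age gap = Δt − τ = 10.8 − 1.259 years.

Δt − τ = 9.54 years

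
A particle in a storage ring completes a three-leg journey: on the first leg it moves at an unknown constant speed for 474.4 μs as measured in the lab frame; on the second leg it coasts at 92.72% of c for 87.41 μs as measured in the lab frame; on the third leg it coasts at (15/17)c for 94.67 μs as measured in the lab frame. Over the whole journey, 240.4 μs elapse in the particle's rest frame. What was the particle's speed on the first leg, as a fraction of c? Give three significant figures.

Leg 1: speed unknown; τ_1 = 474.4/γ_1.
Leg 2: β = 0.9272; γ = 1/√(1 − 0.9272²) = 1/√0.1403 = 2.670; τ_2 = 87.41/2.670 = 32.74 μs.
Leg 3: γ = 1/√(1 − (15/17)²) = 17/8 = 2.125; τ_3 = 94.67/2.125 = 44.55 μs.
Total proper time: τ_1 + 32.74 + 44.55 = 240.4, so τ_1 = 240.4 − 77.29 = 163.1 μs.
γ_1 = 474.4/163.1 = 2.908; β = √(1 − 1/γ²) = √0.8818.

β = 0.939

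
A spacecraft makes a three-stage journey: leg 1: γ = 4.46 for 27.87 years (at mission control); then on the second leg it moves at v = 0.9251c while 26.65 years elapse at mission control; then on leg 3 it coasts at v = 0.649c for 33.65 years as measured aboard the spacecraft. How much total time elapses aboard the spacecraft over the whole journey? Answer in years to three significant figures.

τ = 50.0 years

Leg 1: γ = 4.46; τ_1 = 27.87/4.460 = 6.249 years.
Leg 2: γ = 1/√(1 − 0.9251²) = 1/√0.1442 = 2.633; τ_2 = 26.65/2.633 = 10.12 years.
Leg 3: 33.65 years is already measured aboard the spacecraft.
Total: 6.249 + 10.12 + 33.65 years.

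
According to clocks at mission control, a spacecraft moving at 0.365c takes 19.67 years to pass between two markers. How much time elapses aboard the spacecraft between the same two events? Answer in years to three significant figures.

γ = 1/√(1 − 0.365²) = 1/√0.8668 = 1.074
The interval measured at mission control is the dilated one; the clock aboard the spacecraft measures the proper time τ = Δt/γ = 19.67/1.074 years.

τ = 18.3 years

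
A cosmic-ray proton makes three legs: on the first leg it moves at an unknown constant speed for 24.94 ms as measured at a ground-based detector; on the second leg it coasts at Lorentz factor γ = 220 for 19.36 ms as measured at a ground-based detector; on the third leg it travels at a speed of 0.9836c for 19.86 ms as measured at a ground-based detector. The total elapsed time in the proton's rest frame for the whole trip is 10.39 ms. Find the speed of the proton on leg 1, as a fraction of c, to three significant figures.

Leg 1: speed unknown; τ_1 = 24.94/γ_1.
Leg 2: γ = 220; τ_2 = 19.36/220.0 = 0.08800 ms.
Leg 3: γ = 1/√(1 − 0.9836²) = 1/√0.03253 = 5.544; τ_3 = 19.86/5.544 = 3.582 ms.
Total proper time: τ_1 + 0.08800 + 3.582 = 10.39, so τ_1 = 10.39 − 3.670 = 6.720 ms.
γ_1 = 24.94/6.720 = 3.711; β = √(1 − 1/γ²) = √0.9274.

β = 0.963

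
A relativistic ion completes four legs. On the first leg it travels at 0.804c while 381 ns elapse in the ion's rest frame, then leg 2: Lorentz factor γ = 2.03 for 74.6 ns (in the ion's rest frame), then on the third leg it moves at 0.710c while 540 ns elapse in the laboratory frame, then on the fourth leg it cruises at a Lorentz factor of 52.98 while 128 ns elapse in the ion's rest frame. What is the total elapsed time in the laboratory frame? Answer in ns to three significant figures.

Δt = 8110 ns

Leg 1: γ = 1/√(1 − 0.804²) = 1/√0.3536 = 1.682; Δt_1 = 1.682 × 381 = 640.7 ns.
Leg 2: γ = 2.03; Δt_2 = 2.030 × 74.6 = 151.4 ns.
Leg 3: 540 ns is already measured in the laboratory frame.
Leg 4: γ = 52.98; Δt_4 = 52.98 × 128 = 6781 ns.
Total: 640.7 + 151.4 + 540.0 + 6781 ns.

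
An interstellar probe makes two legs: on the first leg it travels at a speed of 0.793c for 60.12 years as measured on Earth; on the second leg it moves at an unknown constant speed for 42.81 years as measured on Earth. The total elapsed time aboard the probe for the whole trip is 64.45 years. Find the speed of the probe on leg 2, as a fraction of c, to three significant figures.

β = 0.760

Leg 1: γ = 1/√(1 − 0.793²) = 1/√0.3712 = 1.641; τ_1 = 60.12/1.641 = 36.63 years.
Leg 2: speed unknown; τ_2 = 42.81/γ_2.
Total proper time: 36.63 + τ_2 = 64.45, so τ_2 = 64.45 − 36.63 = 27.82 years.
γ_2 = 42.81/27.82 = 1.539; β = √(1 − 1/γ²) = √0.5776.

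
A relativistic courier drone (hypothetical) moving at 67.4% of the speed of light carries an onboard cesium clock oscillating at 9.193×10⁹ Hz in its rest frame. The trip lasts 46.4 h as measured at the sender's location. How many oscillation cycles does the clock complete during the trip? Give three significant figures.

β = 0.674; γ = 1/√(1 − 0.674²) = 1/√0.5457 = 1.354
The oscillator's own cycle count is N = f × τ where τ is the proper time aboard the drone. τ = Δt/γ = 46.4/1.354 = 34.28 h = 1.234×10⁵ s.
N = 9.193×10⁹ × 1.234×10⁵ = 1.134×10¹⁵.

N = 1.13×10¹⁵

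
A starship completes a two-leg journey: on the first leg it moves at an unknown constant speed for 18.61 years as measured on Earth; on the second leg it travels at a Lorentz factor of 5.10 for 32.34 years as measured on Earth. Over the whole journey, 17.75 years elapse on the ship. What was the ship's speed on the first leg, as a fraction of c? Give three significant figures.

β = 0.790

Leg 1: speed unknown; τ_1 = 18.61/γ_1.
Leg 2: γ = 5.10; τ_2 = 32.34/5.100 = 6.341 years.
Total proper time: τ_1 + 6.341 = 17.75, so τ_1 = 17.75 − 6.341 = 11.41 years.
γ_1 = 18.61/11.41 = 1.631; β = √(1 − 1/γ²) = √0.6242.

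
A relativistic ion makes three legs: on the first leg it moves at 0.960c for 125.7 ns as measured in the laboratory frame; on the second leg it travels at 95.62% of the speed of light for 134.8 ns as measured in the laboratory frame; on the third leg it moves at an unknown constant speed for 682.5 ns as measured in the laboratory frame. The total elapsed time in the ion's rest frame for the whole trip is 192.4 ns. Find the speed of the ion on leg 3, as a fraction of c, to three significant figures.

β = 0.985

Leg 1: γ = 1/√(1 − 0.960²) = 25/7 ≈ 3.571; τ_1 = 125.7/3.571 = 35.20 ns.
Leg 2: β = 0.9562; γ = 1/√(1 − 0.9562²) = 1/√0.08568 = 3.416; τ_2 = 134.8/3.416 = 39.46 ns.
Leg 3: speed unknown; τ_3 = 682.5/γ_3.
Total proper time: 35.20 + 39.46 + τ_3 = 192.4, so τ_3 = 192.4 − 74.65 = 117.7 ns.
γ_3 = 682.5/117.7 = 5.796; β = √(1 − 1/γ²) = √0.9702.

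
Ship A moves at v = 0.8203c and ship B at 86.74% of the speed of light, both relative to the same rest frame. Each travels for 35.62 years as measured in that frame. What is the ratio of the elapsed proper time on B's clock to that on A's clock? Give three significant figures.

A: γ = 1/√(1 − 0.8203²) = 1/√0.3271 = 1.748. B: β = 0.8674; γ = 1/√(1 − 0.8674²) = 1/√0.2476 = 2.010.
τ_A/τ_B = γ_B/γ_A = 2.010/1.748 = 1.149, so τ_B/τ_A = 0.8701.

τ_B/τ_A = 0.870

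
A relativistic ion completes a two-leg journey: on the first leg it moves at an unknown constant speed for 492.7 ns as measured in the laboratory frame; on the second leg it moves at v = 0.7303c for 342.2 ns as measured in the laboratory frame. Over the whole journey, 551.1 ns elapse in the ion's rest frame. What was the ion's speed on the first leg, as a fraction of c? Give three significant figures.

β = 0.765

Leg 1: speed unknown; τ_1 = 492.7/γ_1.
Leg 2: γ = 1/√(1 − 0.7303²) = 1/√0.4667 = 1.464; τ_2 = 342.2/1.464 = 233.8 ns.
Total proper time: τ_1 + 233.8 = 551.1, so τ_1 = 551.1 − 233.8 = 317.3 ns.
γ_1 = 492.7/317.3 = 1.553; β = √(1 − 1/γ²) = √0.5852.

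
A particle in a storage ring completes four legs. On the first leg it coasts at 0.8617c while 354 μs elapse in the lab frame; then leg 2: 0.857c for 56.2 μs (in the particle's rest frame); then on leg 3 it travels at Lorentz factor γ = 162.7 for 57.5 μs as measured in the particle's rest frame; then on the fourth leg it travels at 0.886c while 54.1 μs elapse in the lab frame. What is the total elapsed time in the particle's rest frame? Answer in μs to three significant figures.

τ = 318 μs

Leg 1: γ = 1/√(1 − 0.8617²) = 1/√0.2575 = 1.971; τ_1 = 354/1.971 = 179.6 μs.
Leg 2: 56.2 μs is already measured in the particle's rest frame.
Leg 3: 57.5 μs is already measured in the particle's rest frame.
Leg 4: γ = 1/√(1 − 0.886²) = 1/√0.2150 = 2.157; τ_4 = 54.1/2.157 = 25.09 μs.
Total: 179.6 + 56.20 + 57.50 + 25.09 μs.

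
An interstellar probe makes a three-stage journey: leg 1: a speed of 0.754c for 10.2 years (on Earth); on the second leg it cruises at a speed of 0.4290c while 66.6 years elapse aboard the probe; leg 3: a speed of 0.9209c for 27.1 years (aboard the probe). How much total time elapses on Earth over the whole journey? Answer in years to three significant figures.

Leg 1: 10.2 years is already measured on Earth.
Leg 2: γ = 1/√(1 − 0.4290²) = 1/√0.8160 = 1.107; Δt_2 = 1.107 × 66.6 = 73.73 years.
Leg 3: γ = 1/√(1 − 0.9209²) = 1/√0.1519 = 2.565; Δt_3 = 2.565 × 27.1 = 69.52 years.
Total: 10.20 + 73.73 + 69.52 years.

Δt = 153 years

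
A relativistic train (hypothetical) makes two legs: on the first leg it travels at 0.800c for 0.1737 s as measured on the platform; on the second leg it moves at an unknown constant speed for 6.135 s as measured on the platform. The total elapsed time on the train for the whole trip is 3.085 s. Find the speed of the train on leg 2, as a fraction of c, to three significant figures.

Leg 1: γ = 1/√(1 − 0.800²) = 5/3 ≈ 1.667; τ_1 = 0.1737/1.667 = 0.1042 s.
Leg 2: speed unknown; τ_2 = 6.135/γ_2.
Total proper time: 0.1042 + τ_2 = 3.085, so τ_2 = 3.085 − 0.1042 = 2.981 s.
γ_2 = 6.135/2.981 = 2.058; β = √(1 − 1/γ²) = √0.7639.

β = 0.874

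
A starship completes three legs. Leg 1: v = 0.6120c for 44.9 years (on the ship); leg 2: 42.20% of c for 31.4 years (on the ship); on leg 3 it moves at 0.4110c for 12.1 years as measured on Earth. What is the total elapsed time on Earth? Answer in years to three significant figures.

Leg 1: γ = 1/√(1 − 0.6120²) = 1/√0.6255 = 1.264; Δt_1 = 1.264 × 44.9 = 56.77 years.
Leg 2: β = 0.4220; γ = 1/√(1 − 0.4220²) = 1/√0.8219 = 1.103; Δt_2 = 1.103 × 31.4 = 34.64 years.
Leg 3: 12.1 years is already measured on Earth.
Total: 56.77 + 34.64 + 12.10 years.

Δt = 104 years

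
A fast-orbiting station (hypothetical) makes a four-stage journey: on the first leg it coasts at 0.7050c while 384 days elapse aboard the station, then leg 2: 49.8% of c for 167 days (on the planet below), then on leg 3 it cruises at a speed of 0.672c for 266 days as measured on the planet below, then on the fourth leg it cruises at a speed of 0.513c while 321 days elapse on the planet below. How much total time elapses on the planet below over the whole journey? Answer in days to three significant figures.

Δt = 1300 days

Leg 1: γ = 1/√(1 − 0.7050²) = 1/√0.5030 = 1.410; Δt_1 = 1.410 × 384 = 541.4 days.
Leg 2: 167 days is already measured on the planet below.
Leg 3: 266 days is already measured on the planet below.
Leg 4: 321 days is already measured on the planet below.
Total: 541.4 + 167.0 + 266.0 + 321.0 days.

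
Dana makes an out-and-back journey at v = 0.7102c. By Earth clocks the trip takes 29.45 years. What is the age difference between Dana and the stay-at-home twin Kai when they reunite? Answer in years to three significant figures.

γ = 1/√(1 − 0.7102²) = 1/√0.4956 = 1.420
Dana's elapsed proper time: τ = 29.45/1.420 = 20.73 years.
Age gap = Δt − τ = 29.45 − 20.73 years.

Δt − τ = 8.72 years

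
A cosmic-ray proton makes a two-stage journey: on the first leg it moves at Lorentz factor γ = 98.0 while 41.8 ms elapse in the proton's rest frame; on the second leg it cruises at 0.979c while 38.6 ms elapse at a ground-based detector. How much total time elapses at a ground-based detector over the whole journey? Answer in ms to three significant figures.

Δt = 4130 ms

Leg 1: γ = 98.0; Δt_1 = 98.00 × 41.8 = 4096 ms.
Leg 2: 38.6 ms is already measured at a ground-based detector.
Total: 4096 + 38.60 ms.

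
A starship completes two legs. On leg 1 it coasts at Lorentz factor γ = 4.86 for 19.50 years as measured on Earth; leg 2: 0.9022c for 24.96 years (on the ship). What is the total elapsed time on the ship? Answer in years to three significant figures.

τ = 29.0 years

Leg 1: γ = 4.86; τ_1 = 19.50/4.860 = 4.012 years.
Leg 2: 24.96 years is already measured on the ship.
Total: 4.012 + 24.96 years.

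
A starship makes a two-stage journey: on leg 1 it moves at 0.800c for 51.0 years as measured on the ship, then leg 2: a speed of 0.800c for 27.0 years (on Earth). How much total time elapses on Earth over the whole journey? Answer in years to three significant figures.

Leg 1: γ = 1/√(1 − 0.800²) = 5/3 ≈ 1.667; Δt_1 = 1.667 × 51.0 = 85.00 years.
Leg 2: 27.0 years is already measured on Earth.
Total: 85.00 + 27.00 years.

Δt = 112 years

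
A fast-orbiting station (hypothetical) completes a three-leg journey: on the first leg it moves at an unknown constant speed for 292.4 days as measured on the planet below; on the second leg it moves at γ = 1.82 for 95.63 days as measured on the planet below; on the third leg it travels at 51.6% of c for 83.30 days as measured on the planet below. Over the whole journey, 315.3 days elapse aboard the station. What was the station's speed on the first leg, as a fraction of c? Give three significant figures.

β = 0.756

Leg 1: speed unknown; τ_1 = 292.4/γ_1.
Leg 2: γ = 1.82; τ_2 = 95.63/1.820 = 52.54 days.
Leg 3: β = 0.516; γ = 1/√(1 − 0.516²) = 1/√0.7337 = 1.167; τ_3 = 83.30/1.167 = 71.35 days.
Total proper time: τ_1 + 52.54 + 71.35 = 315.3, so τ_1 = 315.3 − 123.9 = 191.4 days.
γ_1 = 292.4/191.4 = 1.528; β = √(1 − 1/γ²) = √0.5715.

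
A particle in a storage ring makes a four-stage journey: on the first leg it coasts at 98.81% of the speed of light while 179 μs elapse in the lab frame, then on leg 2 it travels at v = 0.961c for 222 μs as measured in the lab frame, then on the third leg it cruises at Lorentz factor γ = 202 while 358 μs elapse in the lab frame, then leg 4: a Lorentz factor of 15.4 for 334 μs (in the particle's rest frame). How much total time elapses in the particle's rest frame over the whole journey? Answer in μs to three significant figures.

τ = 425 μs

Leg 1: β = 0.9881; γ = 1/√(1 − 0.9881²) = 1/√0.02366 = 6.501; τ_1 = 179/6.501 = 27.53 μs.
Leg 2: γ = 1/√(1 − 0.961²) = 1/√0.07648 = 3.616; τ_2 = 222/3.616 = 61.39 μs.
Leg 3: γ = 202; τ_3 = 358/202.0 = 1.772 μs.
Leg 4: 334 μs is already measured in the particle's rest frame.
Total: 27.53 + 61.39 + 1.772 + 334.0 μs.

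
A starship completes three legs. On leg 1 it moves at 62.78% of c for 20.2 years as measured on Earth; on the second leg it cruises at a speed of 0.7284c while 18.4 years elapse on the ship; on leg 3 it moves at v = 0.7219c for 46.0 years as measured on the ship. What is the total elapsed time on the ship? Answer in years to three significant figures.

Leg 1: β = 0.6278; γ = 1/√(1 − 0.6278²) = 1/√0.6059 = 1.285; τ_1 = 20.2/1.285 = 15.72 years.
Leg 2: 18.4 years is already measured on the ship.
Leg 3: 46.0 years is already measured on the ship.
Total: 15.72 + 18.40 + 46.00 years.

τ = 80.1 years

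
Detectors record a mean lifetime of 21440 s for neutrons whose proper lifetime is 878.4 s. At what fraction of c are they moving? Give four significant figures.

γ = Δt/τ₀ = 21440/878.4 = 24.41
β = √(1 − 1/γ²) = √(1 − 0.001679) = √0.9983

β = 0.9992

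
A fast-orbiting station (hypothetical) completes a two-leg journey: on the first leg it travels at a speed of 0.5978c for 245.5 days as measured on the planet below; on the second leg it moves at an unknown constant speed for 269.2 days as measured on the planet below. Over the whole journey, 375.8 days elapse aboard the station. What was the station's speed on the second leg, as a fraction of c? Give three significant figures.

Leg 1: γ = 1/√(1 − 0.5978²) = 1/√0.6426 = 1.247; τ_1 = 245.5/1.247 = 196.8 days.
Leg 2: speed unknown; τ_2 = 269.2/γ_2.
Total proper time: 196.8 + τ_2 = 375.8, so τ_2 = 375.8 − 196.8 = 179.0 days.
γ_2 = 269.2/179.0 = 1.504; β = √(1 − 1/γ²) = √0.5579.

β = 0.747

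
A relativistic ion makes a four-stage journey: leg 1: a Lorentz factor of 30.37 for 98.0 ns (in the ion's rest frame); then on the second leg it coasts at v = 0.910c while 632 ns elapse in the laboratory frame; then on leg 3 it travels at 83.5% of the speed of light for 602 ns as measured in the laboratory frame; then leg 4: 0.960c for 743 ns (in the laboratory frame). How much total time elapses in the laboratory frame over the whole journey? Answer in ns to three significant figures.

Δt = 4950 ns

Leg 1: γ = 30.37; Δt_1 = 30.37 × 98.0 = 2976 ns.
Leg 2: 632 ns is already measured in the laboratory frame.
Leg 3: 602 ns is already measured in the laboratory frame.
Leg 4: 743 ns is already measured in the laboratory frame.
Total: 2976 + 632.0 + 602.0 + 743.0 ns.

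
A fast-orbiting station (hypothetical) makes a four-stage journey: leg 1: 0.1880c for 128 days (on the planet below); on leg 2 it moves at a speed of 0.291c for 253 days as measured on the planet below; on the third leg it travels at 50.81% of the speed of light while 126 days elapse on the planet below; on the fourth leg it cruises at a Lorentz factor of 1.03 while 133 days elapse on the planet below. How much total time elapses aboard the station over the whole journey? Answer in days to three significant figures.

τ = 605 days

Leg 1: γ = 1/√(1 − 0.1880²) = 1/√0.9647 = 1.018; τ_1 = 128/1.018 = 125.7 days.
Leg 2: γ = 1/√(1 − 0.291²) = 1/√0.9153 = 1.045; τ_2 = 253/1.045 = 242.1 days.
Leg 3: β = 0.5081; γ = 1/√(1 − 0.5081²) = 1/√0.7418 = 1.161; τ_3 = 126/1.161 = 108.5 days.
Leg 4: γ = 1.03; τ_4 = 133/1.030 = 129.1 days.
Total: 125.7 + 242.1 + 108.5 + 129.1 days.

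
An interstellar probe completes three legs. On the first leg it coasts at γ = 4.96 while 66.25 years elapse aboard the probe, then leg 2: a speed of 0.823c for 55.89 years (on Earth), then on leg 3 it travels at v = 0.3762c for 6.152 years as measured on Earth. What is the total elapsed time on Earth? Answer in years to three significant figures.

Δt = 391 years

Leg 1: γ = 4.96; Δt_1 = 4.960 × 66.25 = 328.6 years.
Leg 2: 55.89 years is already measured on Earth.
Leg 3: 6.152 years is already measured on Earth.
Total: 328.6 + 55.89 + 6.152 years.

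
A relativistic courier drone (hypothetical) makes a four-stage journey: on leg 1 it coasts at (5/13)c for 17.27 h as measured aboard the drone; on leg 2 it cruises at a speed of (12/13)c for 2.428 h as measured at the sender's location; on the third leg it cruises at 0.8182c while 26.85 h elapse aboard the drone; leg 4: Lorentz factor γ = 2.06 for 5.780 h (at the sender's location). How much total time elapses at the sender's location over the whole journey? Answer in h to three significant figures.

Leg 1: γ = 1/√(1 − (5/13)²) = 13/12 ≈ 1.083; Δt_1 = 1.083 × 17.27 = 18.71 h.
Leg 2: 2.428 h is already measured at the sender's location.
Leg 3: γ = 1/√(1 − 0.8182²) = 1/√0.3305 = 1.739; Δt_3 = 1.739 × 26.85 = 46.70 h.
Leg 4: 5.780 h is already measured at the sender's location.
Total: 18.71 + 2.428 + 46.70 + 5.780 h.

Δt = 73.6 h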